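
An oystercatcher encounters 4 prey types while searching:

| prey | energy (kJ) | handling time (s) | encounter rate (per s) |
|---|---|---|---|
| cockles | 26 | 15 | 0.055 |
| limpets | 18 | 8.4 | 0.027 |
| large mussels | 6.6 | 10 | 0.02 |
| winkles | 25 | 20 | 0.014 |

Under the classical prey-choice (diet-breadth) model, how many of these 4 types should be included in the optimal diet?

3

Profitabilities (E/h, kJ/s): limpets 2.14, cockles 1.73, winkles 1.25, large mussels 0.66. Add prey in this order while the next type's profitability exceeds the intake rate on those already taken.
Rate on top 1: 0.3962. cockles: 1.73 > 0.3962 → include.
Rate on top 2: 0.9338. winkles: 1.25 > 0.9338 → include.
Rate on top 3: 0.9718. large mussels: 0.66 < 0.9718 → exclude; stop.
Optimal diet: limpets, cockles, winkles — 3 of 4 types.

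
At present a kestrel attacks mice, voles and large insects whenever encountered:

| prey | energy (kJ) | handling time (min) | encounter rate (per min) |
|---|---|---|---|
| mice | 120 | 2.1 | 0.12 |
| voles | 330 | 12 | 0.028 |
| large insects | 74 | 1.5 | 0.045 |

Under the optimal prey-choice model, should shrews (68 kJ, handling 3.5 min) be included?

Current rate: (0.12×120 + 0.028×330 + 0.045×74)/(1 + 0.12×2.1 + 0.028×12 + 0.045×1.5) = 16.29 kJ/min.
shrews: E/h = 68/3.5 = 19.43 kJ/min.
19.43 > 16.29, so adding shrews raises the average — include it.

Yes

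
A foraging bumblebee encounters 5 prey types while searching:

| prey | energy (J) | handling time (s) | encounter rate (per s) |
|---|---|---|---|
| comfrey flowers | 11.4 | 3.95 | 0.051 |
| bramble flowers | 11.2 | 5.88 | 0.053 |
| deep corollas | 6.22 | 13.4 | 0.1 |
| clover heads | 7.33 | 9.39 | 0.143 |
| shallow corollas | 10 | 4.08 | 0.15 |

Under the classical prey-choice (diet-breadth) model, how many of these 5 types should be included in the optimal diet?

3

E/h in descending order: comfrey flowers 2.89, shallow corollas 2.45, bramble flowers 1.9, clover heads 0.781, deep corollas 0.464 J/s. The optimal diet is the largest prefix of this list for which every included type satisfies E_i/h_i > R on the types above it.
Rate on top 1: 0.4839. shallow corollas: 2.45 > 0.4839 → include.
Rate on top 2: 1.148. bramble flowers: 1.9 > 1.148 → include.
Rate on top 3: 1.259. clover heads: 0.781 < 1.259 → exclude; stop.
Optimal diet: comfrey flowers, shallow corollas, bramble flowers — 3 of 5 types.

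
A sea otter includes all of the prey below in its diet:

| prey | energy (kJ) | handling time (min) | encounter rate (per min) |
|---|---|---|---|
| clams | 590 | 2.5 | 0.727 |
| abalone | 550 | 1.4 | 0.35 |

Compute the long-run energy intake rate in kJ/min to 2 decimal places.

R = (0.727×590 + 0.35×550) / (1 + 0.727×2.5 + 0.35×1.4) = 621.4/3.307 = 187.9 kJ/min.

187.89 kJ/min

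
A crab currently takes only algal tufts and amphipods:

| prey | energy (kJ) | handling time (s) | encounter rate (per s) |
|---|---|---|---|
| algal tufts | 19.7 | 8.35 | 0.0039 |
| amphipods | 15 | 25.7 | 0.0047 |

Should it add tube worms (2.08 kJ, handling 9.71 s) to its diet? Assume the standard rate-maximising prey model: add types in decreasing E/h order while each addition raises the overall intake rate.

On algal tufts and amphipods alone, R = ΣλE/(1+Σλh) = 0.1473/1.153 = 0.1277 kJ/s.
Profitability of tube worms: 2.08/9.71 = 0.2142 kJ/s.
0.2142 > 0.1277, so adding tube worms raises the average — include it.

Yes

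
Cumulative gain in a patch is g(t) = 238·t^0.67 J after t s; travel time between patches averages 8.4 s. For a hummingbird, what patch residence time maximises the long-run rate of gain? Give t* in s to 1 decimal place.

17.1 s

Optimal t* satisfies g'(t*) = g(t*)/(T + t*).
g'(t) = 0.67·238·t^-0.33. Setting 0.67·238·t^-0.33 = 238·t^0.67/(8.4+t) gives 0.67(8.4+t) = t, so 0.33·t = 0.67×8.4.
t* = 0.67×8.4/0.33 = 17.05 s.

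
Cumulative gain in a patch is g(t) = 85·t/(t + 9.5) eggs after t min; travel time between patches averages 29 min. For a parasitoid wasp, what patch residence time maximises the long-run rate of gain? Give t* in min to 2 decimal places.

By the marginal value theorem, leave when the instantaneous gain rate g'(t) equals the habitat-wide average g(t)/(T + t).
g'(t) = 85·9.5/(t + 9.5)². Setting 85·9.5/(t+9.5)² = 85t/[(t+9.5)(29+t)] gives 9.5(29+t) = t(t+9.5), so t² = 9.5×29 = 275.5.
t* = √275.5 = 16.6 min.

16.60 min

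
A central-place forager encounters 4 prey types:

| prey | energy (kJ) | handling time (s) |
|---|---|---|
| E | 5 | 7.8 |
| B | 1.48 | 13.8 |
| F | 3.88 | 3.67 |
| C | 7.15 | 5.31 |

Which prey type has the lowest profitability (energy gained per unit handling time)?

In descending order of E/h:
C: 7.15/5.31 = 1.35 kJ/s
F: 3.88/3.67 = 1.06 kJ/s
E: 5/7.8 = 0.641 kJ/s
B: 1.48/13.8 = 0.107 kJ/s

B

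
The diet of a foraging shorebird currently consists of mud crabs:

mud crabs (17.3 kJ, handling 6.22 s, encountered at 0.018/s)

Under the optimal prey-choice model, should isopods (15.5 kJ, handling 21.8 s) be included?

Yes

Intake rate on the current diet: R = (0.018×17.3) / (1 + 0.018×6.22) = 0.3114/1.112 = 0.28 kJ/s.
Profitability of isopods: 15.5/21.8 = 0.711 kJ/s.
Since 0.711 > R, including isopods increases the long-run rate.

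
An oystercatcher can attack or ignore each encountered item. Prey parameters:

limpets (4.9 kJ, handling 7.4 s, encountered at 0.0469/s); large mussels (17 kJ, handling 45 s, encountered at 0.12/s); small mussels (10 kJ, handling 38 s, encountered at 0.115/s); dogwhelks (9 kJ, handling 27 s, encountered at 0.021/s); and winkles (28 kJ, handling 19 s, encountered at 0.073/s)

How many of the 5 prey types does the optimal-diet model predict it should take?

E/h in descending order: winkles 1.47, limpets 0.662, large mussels 0.378, dogwhelks 0.333, small mussels 0.263 kJ/s. The optimal diet is the largest prefix of this list for which every included type satisfies E_i/h_i > R on the types above it.
Rate on top 1: 0.8563. limpets: 0.662 < 0.8563 → exclude; stop.
Optimal diet: winkles — 1 of 5 types.

1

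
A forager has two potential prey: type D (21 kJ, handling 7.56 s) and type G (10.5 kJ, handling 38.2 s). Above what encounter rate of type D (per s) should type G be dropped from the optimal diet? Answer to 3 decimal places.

0.015 per s

At the threshold, the rate on type D alone equals the profitability of type G: λ·21/(1 + λ·7.56) = 10.5/38.2 = 0.2749.
Rearranging, λ(21 − 0.2749×7.56) = 0.2749, so λ = 0.2749/18.92 = 0.01453 per s.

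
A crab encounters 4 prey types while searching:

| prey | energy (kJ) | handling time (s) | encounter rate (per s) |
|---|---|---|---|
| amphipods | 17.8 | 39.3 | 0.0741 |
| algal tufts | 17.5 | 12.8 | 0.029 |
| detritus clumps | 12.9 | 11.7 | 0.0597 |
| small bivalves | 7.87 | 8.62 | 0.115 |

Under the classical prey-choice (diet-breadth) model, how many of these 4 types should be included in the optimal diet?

Rank by E/h (kJ/s): algal tufts 1.37, detritus clumps 1.1, small bivalves 0.913, amphipods 0.453. Include each in turn until the next type's E/h falls below the running intake rate.
Rate on top 1: 0.3701. detritus clumps: 1.1 > 0.3701 → include.
Rate on top 2: 0.6173. small bivalves: 0.913 > 0.6173 → include.
Rate on top 3: 0.7131. amphipods: 0.453 < 0.7131 → exclude; stop.
Optimal diet: algal tufts, detritus clumps, small bivalves — 3 of 4 types.

3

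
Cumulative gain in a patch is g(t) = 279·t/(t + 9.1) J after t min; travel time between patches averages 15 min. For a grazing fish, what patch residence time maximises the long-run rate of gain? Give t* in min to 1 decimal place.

Optimal t* satisfies g'(t*) = g(t*)/(T + t*).
g'(t) = 279·9.1/(t + 9.1)². Setting 279·9.1/(t+9.1)² = 279t/[(t+9.1)(15+t)] gives 9.1(15+t) = t(t+9.1), so t² = 9.1×15 = 136.5.
t* = √136.5 = 11.68 min.

11.7 min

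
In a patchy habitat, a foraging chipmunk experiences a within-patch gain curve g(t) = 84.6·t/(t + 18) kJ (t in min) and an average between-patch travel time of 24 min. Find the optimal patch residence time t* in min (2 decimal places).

20.78 min

Maximise g(t)/(T+t): set derivative to zero → g'(t)(T+t) = g(t).
g'(t) = 84.6·18/(t + 18)². Setting 84.6·18/(t+18)² = 84.6t/[(t+18)(24+t)] gives 18(24+t) = t(t+18), so t² = 18×24 = 432.
t* = √432 = 20.78 min.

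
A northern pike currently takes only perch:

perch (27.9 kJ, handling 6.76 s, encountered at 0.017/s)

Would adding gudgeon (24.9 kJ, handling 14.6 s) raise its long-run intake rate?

Yes

On perch alone, R = ΣλE/(1+Σλh) = 0.4743/1.115 = 0.4254 kJ/s.
gudgeon: E/h = 24.9/14.6 = 1.705 kJ/s.
1.705 > 0.4254, so adding gudgeon raises the average — include it.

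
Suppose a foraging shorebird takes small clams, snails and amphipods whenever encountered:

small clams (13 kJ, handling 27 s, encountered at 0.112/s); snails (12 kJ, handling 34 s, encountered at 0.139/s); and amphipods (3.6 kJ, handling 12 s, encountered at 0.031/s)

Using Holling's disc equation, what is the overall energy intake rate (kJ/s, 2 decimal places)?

0.35 kJ/s

R = Σλ_iE_i / (1 + Σλ_ih_i)
Numerator: 0.112×13 + 0.139×12 + 0.031×3.6 = 3.236
Denominator: 1 + 0.112×27 + 0.139×34 + 0.031×12 = 9.122
R = 3.236/9.122 = 0.3547 kJ/s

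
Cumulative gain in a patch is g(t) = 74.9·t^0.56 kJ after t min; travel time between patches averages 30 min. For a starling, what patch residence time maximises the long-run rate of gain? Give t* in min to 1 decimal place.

38.2 min

Maximise g(t)/(T+t): set derivative to zero → g'(t)(T+t) = g(t).
g'(t) = 0.56·74.9·t^-0.44. Setting 0.56·74.9·t^-0.44 = 74.9·t^0.56/(30+t) gives 0.56(30+t) = t, so 0.44·t = 0.56×30.
t* = 0.56×30/0.44 = 38.18 min.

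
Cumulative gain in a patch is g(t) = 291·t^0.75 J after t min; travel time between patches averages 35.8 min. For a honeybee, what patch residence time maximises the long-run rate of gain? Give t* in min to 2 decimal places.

107.40 min

Optimal t* satisfies g'(t*) = g(t*)/(T + t*).
g'(t) = 0.75·291·t^-0.25. Setting 0.75·291·t^-0.25 = 291·t^0.75/(35.8+t) gives 0.75(35.8+t) = t, so 0.25·t = 0.75×35.8.
t* = 0.75×35.8/0.25 = 107.4 min.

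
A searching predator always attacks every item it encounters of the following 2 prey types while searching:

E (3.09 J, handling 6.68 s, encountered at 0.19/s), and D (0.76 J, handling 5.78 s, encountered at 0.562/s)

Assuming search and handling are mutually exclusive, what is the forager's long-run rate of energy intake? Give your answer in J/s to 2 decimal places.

0.18 J/s

Energy encountered per unit search time: 0.19×3.09 + 0.562×0.76 = 1.014 J/s.
Handling time per unit search time: 0.19×6.68 + 0.562×5.78 = 4.518.
Rate = 1.014/(1 + 4.518) = 0.1838 J/s.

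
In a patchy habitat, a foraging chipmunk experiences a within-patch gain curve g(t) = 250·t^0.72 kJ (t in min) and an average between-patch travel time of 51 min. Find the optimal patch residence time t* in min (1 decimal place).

131.1 min

Optimal t* satisfies g'(t*) = g(t*)/(T + t*).
g'(t) = 0.72·250·t^-0.28. Setting 0.72·250·t^-0.28 = 250·t^0.72/(51+t) gives 0.72(51+t) = t, so 0.28·t = 0.72×51.
t* = 0.72×51/0.28 = 131.1 min.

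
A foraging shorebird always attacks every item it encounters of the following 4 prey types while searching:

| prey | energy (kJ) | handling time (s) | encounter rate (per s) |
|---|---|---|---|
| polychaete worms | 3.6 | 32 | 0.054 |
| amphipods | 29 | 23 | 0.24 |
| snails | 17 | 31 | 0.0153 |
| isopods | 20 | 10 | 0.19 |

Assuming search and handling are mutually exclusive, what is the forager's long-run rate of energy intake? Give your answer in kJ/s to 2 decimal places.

1.06 kJ/s

R = (0.054×3.6 + 0.24×29 + 0.0153×17 + 0.19×20) / (1 + 0.054×32 + 0.24×23 + 0.0153×31 + 0.19×10) = 11.21/10.62 = 1.056 kJ/s.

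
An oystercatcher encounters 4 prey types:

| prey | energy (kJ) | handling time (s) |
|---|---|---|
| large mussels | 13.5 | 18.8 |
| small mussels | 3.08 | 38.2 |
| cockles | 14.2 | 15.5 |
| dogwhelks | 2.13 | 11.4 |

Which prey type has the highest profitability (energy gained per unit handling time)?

In descending order of E/h:
cockles: 14.2/15.5 = 0.916 kJ/s
large mussels: 13.5/18.8 = 0.718 kJ/s
dogwhelks: 2.13/11.4 = 0.187 kJ/s
small mussels: 3.08/38.2 = 0.0806 kJ/s

cockles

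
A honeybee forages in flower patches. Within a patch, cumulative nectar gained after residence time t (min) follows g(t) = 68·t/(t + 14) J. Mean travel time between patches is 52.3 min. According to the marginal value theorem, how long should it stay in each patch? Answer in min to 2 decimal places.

27.06 min

Maximise g(t)/(T+t): set derivative to zero → g'(t)(T+t) = g(t).
g'(t) = 68·14/(t + 14)². Setting 68·14/(t+14)² = 68t/[(t+14)(52.3+t)] gives 14(52.3+t) = t(t+14), so t² = 14×52.3 = 732.2.
t* = √732.2 = 27.06 min.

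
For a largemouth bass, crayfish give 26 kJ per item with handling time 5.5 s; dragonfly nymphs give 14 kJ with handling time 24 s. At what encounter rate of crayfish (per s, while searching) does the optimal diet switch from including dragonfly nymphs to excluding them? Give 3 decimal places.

0.026 per s

The zero-one rule: include dragonfly nymphs iff E₂/h₂ > λE₁/(1+λh₁). Equality gives the switch point.
λE₁h₂ = E₂ + λE₂h₁ ⇒ λ = E₂/(E₁h₂ − E₂h₁) = 14/(624 − 77) = 0.02559 per s.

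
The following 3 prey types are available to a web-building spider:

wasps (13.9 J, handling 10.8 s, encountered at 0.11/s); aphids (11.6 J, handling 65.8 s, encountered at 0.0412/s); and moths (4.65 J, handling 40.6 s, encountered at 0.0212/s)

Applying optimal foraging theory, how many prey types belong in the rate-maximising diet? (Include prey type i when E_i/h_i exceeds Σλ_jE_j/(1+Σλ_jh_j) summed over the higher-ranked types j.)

E/h in descending order: wasps 1.29, aphids 0.176, moths 0.115 J/s. The optimal diet is the largest prefix of this list for which every included type satisfies E_i/h_i > R on the types above it.
Rate on top 1: 0.6988. aphids: 0.176 < 0.6988 → exclude; stop.
Optimal diet: wasps — 1 of 3 types.

1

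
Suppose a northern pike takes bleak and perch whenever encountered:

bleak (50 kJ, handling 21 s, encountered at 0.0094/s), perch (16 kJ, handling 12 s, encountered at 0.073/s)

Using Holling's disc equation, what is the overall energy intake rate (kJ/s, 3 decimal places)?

Energy encountered per unit search time: 0.0094×50 + 0.073×16 = 1.638 kJ/s.
Handling time per unit search time: 0.0094×21 + 0.073×12 = 1.073.
Rate = 1.638/(1 + 1.073) = 0.79 kJ/s.

0.790 kJ/s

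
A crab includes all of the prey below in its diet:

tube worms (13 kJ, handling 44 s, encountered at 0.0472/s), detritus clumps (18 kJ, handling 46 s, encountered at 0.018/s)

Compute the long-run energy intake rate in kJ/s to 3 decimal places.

R = (0.0472×13 + 0.018×18) / (1 + 0.0472×44 + 0.018×46) = 0.9376/3.905 = 0.2401 kJ/s.

0.240 kJ/s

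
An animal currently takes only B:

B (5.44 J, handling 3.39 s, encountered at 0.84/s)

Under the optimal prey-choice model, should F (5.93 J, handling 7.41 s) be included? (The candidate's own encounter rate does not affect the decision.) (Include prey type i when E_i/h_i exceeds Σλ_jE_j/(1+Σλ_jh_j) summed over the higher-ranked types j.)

Intake rate on the current diet: R = (0.84×5.44) / (1 + 0.84×3.39) = 4.57/3.848 = 1.188 J/s.
Profitability of F: 5.93/7.41 = 0.8003 J/s.
0.8003 < 1.188, so adding F would lower the average — exclude it.

No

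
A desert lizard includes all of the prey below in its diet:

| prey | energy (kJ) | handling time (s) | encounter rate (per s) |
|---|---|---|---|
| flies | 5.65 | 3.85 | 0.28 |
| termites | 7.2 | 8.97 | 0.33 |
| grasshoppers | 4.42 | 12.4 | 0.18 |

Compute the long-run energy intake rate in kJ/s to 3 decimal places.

R = (0.28×5.65 + 0.33×7.2 + 0.18×4.42) / (1 + 0.28×3.85 + 0.33×8.97 + 0.18×12.4) = 4.754/7.27 = 0.6539 kJ/s.

0.654 kJ/s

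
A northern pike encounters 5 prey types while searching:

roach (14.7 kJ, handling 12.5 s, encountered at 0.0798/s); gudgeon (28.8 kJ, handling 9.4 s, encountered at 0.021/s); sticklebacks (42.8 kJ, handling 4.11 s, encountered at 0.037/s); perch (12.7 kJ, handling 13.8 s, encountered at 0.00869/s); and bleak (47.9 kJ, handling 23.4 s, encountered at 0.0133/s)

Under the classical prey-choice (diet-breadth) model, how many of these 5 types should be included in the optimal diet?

3

Rank by E/h (kJ/s): sticklebacks 10.4, gudgeon 3.06, bleak 2.05, roach 1.18, perch 0.92. Include each in turn until the next type's E/h falls below the running intake rate.
Rate on top 1: 1.375. gudgeon: 3.06 > 1.375 → include.
Rate on top 2: 1.622. bleak: 2.05 > 1.622 → include.
Rate on top 3: 1.701. roach: 1.18 < 1.701 → exclude; stop.
Optimal diet: sticklebacks, gudgeon, bleak — 3 of 5 types.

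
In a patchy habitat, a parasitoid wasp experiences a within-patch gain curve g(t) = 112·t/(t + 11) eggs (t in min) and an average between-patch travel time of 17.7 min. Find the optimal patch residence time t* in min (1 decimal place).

By the marginal value theorem, leave when the instantaneous gain rate g'(t) equals the habitat-wide average g(t)/(T + t).
g'(t) = 112·11/(t + 11)². Setting 112·11/(t+11)² = 112t/[(t+11)(17.7+t)] gives 11(17.7+t) = t(t+11), so t² = 11×17.7 = 194.7.
t* = √194.7 = 13.95 min.

14.0 min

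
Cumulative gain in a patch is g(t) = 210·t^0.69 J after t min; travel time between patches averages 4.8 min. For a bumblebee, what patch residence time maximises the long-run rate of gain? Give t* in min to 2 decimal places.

10.68 min

Maximise g(t)/(T+t): set derivative to zero → g'(t)(T+t) = g(t).
g'(t) = 0.69·210·t^-0.31. Setting 0.69·210·t^-0.31 = 210·t^0.69/(4.8+t) gives 0.69(4.8+t) = t, so 0.31·t = 0.69×4.8.
t* = 0.69×4.8/0.31 = 10.68 min.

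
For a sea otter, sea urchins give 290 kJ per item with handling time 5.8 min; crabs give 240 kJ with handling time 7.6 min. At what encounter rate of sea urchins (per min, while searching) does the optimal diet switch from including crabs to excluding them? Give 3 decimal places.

Drop crabs once their profitability E₂/h₂ falls below the rate achievable on sea urchins alone: E₂/h₂ = λE₁/(1 + λh₁).
Solve for λ: λE₁h₂ = E₂(1 + λh₁) → λ(E₁h₂ − E₂h₁) = E₂ → λ = E₂/(E₁h₂ − E₂h₁).
λ = 240/(290×7.6 − 240×5.8) = 240/812 = 0.2956 per min.

0.296 per min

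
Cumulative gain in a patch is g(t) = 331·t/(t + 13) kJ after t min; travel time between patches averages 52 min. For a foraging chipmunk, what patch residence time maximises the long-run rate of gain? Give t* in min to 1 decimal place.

26.0 min

Optimal t* satisfies g'(t*) = g(t*)/(T + t*).
g'(t) = 331·13/(t + 13)². Setting 331·13/(t+13)² = 331t/[(t+13)(52+t)] gives 13(52+t) = t(t+13), so t² = 13×52 = 676.
t* = √676 = 26 min.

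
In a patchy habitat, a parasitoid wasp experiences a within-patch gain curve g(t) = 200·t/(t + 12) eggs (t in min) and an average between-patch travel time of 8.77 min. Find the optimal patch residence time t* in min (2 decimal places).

10.26 min

Maximise g(t)/(T+t): set derivative to zero → g'(t)(T+t) = g(t).
g'(t) = 200·12/(t + 12)². Setting 200·12/(t+12)² = 200t/[(t+12)(8.77+t)] gives 12(8.77+t) = t(t+12), so t² = 12×8.77 = 105.2.
t* = √105.2 = 10.26 min.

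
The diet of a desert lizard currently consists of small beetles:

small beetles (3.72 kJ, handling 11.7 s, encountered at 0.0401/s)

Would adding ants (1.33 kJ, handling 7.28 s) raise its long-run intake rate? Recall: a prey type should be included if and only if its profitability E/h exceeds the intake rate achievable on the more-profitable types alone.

On small beetles alone, R = ΣλE/(1+Σλh) = 0.1492/1.469 = 0.1015 kJ/s.
Profitability of ants: 1.33/7.28 = 0.1827 kJ/s.
Since 0.1827 > R, including ants increases the long-run rate.

Yes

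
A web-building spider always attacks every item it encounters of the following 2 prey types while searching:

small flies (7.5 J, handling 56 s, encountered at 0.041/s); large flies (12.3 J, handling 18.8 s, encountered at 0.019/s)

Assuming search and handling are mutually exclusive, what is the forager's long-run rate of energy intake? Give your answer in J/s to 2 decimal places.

0.15 J/s

R = (0.041×7.5 + 0.019×12.3) / (1 + 0.041×56 + 0.019×18.8) = 0.5412/3.653 = 0.1481 J/s.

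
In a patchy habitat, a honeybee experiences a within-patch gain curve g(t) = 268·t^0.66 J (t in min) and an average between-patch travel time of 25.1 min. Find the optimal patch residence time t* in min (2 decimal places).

48.72 min

Maximise g(t)/(T+t): set derivative to zero → g'(t)(T+t) = g(t).
g'(t) = 0.66·268·t^-0.34. Setting 0.66·268·t^-0.34 = 268·t^0.66/(25.1+t) gives 0.66(25.1+t) = t, so 0.34·t = 0.66×25.1.
t* = 0.66×25.1/0.34 = 48.72 min.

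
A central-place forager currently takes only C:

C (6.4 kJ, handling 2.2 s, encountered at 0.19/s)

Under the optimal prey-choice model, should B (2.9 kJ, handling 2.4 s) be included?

Yes

On C alone, R = ΣλE/(1+Σλh) = 1.216/1.418 = 0.8575 kJ/s.
Profitability of B: 2.9/2.4 = 1.208 kJ/s.
Since 1.208 > R, including B increases the long-run rate.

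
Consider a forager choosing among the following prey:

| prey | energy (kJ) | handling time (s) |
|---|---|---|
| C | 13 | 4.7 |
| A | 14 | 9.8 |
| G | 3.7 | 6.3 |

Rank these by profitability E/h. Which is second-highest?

A

In descending order of E/h:
C: 13/4.7 = 2.77 kJ/s
A: 14/9.8 = 1.43 kJ/s
G: 3.7/6.3 = 0.587 kJ/s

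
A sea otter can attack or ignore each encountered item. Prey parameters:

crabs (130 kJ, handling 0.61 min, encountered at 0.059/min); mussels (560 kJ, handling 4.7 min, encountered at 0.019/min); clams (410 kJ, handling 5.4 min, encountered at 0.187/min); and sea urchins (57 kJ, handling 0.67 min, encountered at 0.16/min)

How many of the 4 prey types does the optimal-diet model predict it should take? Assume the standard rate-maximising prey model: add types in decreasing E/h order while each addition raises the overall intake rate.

E/h in descending order: crabs 213, mussels 119, sea urchins 85.1, clams 75.9 kJ/min. The optimal diet is the largest prefix of this list for which every included type satisfies E_i/h_i > R on the types above it.
Rate on top 1: 7.404. mussels: 119 > 7.404 → include.
Rate on top 2: 16.27. sea urchins: 85.1 > 16.27 → include.
Rate on top 3: 22.26. clams: 75.9 > 22.26 → include.
Optimal diet: crabs, mussels, sea urchins, clams — 4 of 4 types.

4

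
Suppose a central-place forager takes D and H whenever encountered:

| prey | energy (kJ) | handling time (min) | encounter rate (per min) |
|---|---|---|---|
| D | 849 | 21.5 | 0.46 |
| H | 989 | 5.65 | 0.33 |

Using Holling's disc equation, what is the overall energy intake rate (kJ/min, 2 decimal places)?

56.21 kJ/min

Energy encountered per unit search time: 0.46×849 + 0.33×989 = 716.9 kJ/min.
Handling time per unit search time: 0.46×21.5 + 0.33×5.65 = 11.75.
Rate = 716.9/(1 + 11.75) = 56.21 kJ/min.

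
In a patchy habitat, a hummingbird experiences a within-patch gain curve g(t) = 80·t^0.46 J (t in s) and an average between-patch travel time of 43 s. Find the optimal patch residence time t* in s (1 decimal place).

36.6 s

By the marginal value theorem, leave when the instantaneous gain rate g'(t) equals the habitat-wide average g(t)/(T + t).
g'(t) = 0.46·80·t^-0.54. Setting 0.46·80·t^-0.54 = 80·t^0.46/(43+t) gives 0.46(43+t) = t, so 0.54·t = 0.46×43.
t* = 0.46×43/0.54 = 36.63 s.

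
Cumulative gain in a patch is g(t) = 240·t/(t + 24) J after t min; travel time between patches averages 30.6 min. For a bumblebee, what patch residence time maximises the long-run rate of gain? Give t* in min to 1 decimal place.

27.1 min

By the marginal value theorem, leave when the instantaneous gain rate g'(t) equals the habitat-wide average g(t)/(T + t).
g'(t) = 240·24/(t + 24)². Setting 240·24/(t+24)² = 240t/[(t+24)(30.6+t)] gives 24(30.6+t) = t(t+24), so t² = 24×30.6 = 734.4.
t* = √734.4 = 27.1 min.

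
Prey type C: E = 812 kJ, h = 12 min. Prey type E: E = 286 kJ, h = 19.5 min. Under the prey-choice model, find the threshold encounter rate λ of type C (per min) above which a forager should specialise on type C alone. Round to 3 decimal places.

0.023 per min

Drop type E once their profitability E₂/h₂ falls below the rate achievable on type C alone: E₂/h₂ = λE₁/(1 + λh₁).
Solve for λ: λE₁h₂ = E₂(1 + λh₁) → λ(E₁h₂ − E₂h₁) = E₂ → λ = E₂/(E₁h₂ − E₂h₁).
λ = 286/(812×19.5 − 286×12) = 286/1.24e+04 = 0.02306 per min.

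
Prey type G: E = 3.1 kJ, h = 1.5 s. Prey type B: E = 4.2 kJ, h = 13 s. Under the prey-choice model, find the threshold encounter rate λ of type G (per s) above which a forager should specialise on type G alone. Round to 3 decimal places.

Drop type B once their profitability E₂/h₂ falls below the rate achievable on type G alone: E₂/h₂ = λE₁/(1 + λh₁).
Solve for λ: λE₁h₂ = E₂(1 + λh₁) → λ(E₁h₂ − E₂h₁) = E₂ → λ = E₂/(E₁h₂ − E₂h₁).
λ = 4.2/(3.1×13 − 4.2×1.5) = 4.2/34 = 0.1235 per s.

0.124 per s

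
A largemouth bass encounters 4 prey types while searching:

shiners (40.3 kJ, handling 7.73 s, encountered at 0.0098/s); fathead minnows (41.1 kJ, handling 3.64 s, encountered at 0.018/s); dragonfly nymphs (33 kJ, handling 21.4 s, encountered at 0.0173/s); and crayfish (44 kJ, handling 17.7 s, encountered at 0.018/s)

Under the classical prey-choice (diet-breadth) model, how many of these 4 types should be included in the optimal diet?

Rank by E/h (kJ/s): fathead minnows 11.3, shiners 5.21, crayfish 2.49, dragonfly nymphs 1.54. Include each in turn until the next type's E/h falls below the running intake rate.
Rate on top 1: 0.6943. shiners: 5.21 > 0.6943 → include.
Rate on top 2: 0.9943. crayfish: 2.49 > 0.9943 → include.
Rate on top 3: 1.32. dragonfly nymphs: 1.54 > 1.32 → include.
Optimal diet: fathead minnows, shiners, crayfish, dragonfly nymphs — 4 of 4 types.

4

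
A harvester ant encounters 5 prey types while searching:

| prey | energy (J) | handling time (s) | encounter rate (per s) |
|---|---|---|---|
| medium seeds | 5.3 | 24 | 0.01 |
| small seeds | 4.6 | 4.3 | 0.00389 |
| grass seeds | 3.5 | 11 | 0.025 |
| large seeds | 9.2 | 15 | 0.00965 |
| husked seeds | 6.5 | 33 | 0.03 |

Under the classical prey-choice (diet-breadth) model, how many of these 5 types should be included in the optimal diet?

E/h in descending order: small seeds 1.07, large seeds 0.613, grass seeds 0.318, medium seeds 0.221, husked seeds 0.197 J/s. The optimal diet is the largest prefix of this list for which every included type satisfies E_i/h_i > R on the types above it.
Rate on top 1: 0.0176. large seeds: 0.613 > 0.0176 → include.
Rate on top 2: 0.09184. grass seeds: 0.318 > 0.09184 → include.
Rate on top 3: 0.1352. medium seeds: 0.221 > 0.1352 → include.
Rate on top 4: 0.1474. husked seeds: 0.197 > 0.1474 → include.
Optimal diet: small seeds, large seeds, grass seeds, medium seeds, husked seeds — 5 of 5 types.

5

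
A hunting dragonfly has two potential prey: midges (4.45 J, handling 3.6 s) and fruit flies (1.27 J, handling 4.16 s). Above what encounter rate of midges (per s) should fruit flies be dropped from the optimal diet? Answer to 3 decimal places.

Drop fruit flies once their profitability E₂/h₂ falls below the rate achievable on midges alone: E₂/h₂ = λE₁/(1 + λh₁).
Solve for λ: λE₁h₂ = E₂(1 + λh₁) → λ(E₁h₂ − E₂h₁) = E₂ → λ = E₂/(E₁h₂ − E₂h₁).
λ = 1.27/(4.45×4.16 − 1.27×3.6) = 1.27/13.94 = 0.0911 per s.

0.091 per s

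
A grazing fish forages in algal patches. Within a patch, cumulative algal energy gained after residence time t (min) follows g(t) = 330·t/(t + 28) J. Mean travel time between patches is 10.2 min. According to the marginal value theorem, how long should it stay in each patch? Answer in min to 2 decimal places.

16.90 min

By the marginal value theorem, leave when the instantaneous gain rate g'(t) equals the habitat-wide average g(t)/(T + t).
g'(t) = 330·28/(t + 28)². Setting 330·28/(t+28)² = 330t/[(t+28)(10.2+t)] gives 28(10.2+t) = t(t+28), so t² = 28×10.2 = 285.6.
t* = √285.6 = 16.9 min.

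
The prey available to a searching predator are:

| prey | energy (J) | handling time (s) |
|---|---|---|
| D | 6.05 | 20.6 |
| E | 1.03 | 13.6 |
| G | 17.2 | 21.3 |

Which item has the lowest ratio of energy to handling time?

E

Profitability E/h (J/s): D = 6.05/20.6 = 0.294, E = 1.03/13.6 = 0.0757, G = 17.2/21.3 = 0.808.
Ranked: G > D > E.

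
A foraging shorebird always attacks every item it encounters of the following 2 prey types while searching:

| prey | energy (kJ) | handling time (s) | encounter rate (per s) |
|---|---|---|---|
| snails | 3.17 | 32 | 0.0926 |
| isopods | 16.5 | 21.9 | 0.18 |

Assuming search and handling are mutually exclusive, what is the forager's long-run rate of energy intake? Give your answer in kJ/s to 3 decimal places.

R = Σλ_iE_i / (1 + Σλ_ih_i)
Numerator: 0.0926×3.17 + 0.18×16.5 = 3.264
Denominator: 1 + 0.0926×32 + 0.18×21.9 = 7.905
R = 3.264/7.905 = 0.4128 kJ/s

0.413 kJ/s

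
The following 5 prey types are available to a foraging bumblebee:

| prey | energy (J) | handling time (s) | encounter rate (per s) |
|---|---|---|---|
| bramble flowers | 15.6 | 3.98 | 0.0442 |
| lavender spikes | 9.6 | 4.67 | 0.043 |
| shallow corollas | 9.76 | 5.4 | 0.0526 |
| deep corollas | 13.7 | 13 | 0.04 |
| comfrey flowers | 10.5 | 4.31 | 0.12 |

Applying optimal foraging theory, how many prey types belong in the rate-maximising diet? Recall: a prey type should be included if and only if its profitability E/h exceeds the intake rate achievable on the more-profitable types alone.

Rank by E/h (J/s): bramble flowers 3.92, comfrey flowers 2.44, lavender spikes 2.06, shallow corollas 1.81, deep corollas 1.05. Include each in turn until the next type's E/h falls below the running intake rate.
Rate on top 1: 0.5864. comfrey flowers: 2.44 > 0.5864 → include.
Rate on top 2: 1.151. lavender spikes: 2.06 > 1.151 → include.
Rate on top 3: 1.247. shallow corollas: 1.81 > 1.247 → include.
Rate on top 4: 1.32. deep corollas: 1.05 < 1.32 → exclude; stop.
Optimal diet: bramble flowers, comfrey flowers, lavender spikes, shallow corollas — 4 of 5 types.

4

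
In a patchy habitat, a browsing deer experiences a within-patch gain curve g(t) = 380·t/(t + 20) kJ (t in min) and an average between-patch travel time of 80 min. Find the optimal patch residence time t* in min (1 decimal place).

40.0 min

Optimal t* satisfies g'(t*) = g(t*)/(T + t*).
g'(t) = 380·20/(t + 20)². Setting 380·20/(t+20)² = 380t/[(t+20)(80+t)] gives 20(80+t) = t(t+20), so t² = 20×80 = 1600.
t* = √1600 = 40 min.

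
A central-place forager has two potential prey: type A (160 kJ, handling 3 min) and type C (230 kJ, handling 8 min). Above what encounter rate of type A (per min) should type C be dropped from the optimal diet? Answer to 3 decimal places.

At the threshold, the rate on type A alone equals the profitability of type C: λ·160/(1 + λ·3) = 230/8 = 28.75.
Rearranging, λ(160 − 28.75×3) = 28.75, so λ = 28.75/73.75 = 0.3898 per min.

0.390 per min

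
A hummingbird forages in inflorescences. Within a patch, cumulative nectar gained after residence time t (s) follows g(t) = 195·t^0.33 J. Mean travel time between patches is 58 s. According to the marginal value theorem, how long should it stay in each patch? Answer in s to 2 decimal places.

28.57 s

By the marginal value theorem, leave when the instantaneous gain rate g'(t) equals the habitat-wide average g(t)/(T + t).
g'(t) = 0.33·195·t^-0.67. Setting 0.33·195·t^-0.67 = 195·t^0.33/(58+t) gives 0.33(58+t) = t, so 0.67·t = 0.33×58.
t* = 0.33×58/0.67 = 28.57 s.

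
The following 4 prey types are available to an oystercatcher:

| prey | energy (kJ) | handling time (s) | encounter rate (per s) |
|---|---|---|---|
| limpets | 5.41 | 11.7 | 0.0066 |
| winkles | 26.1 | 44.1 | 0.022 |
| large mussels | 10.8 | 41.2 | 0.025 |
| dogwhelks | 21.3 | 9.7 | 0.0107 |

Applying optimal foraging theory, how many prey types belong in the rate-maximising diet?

3

Rank by E/h (kJ/s): dogwhelks 2.2, winkles 0.592, limpets 0.462, large mussels 0.262. Include each in turn until the next type's E/h falls below the running intake rate.
Rate on top 1: 0.2065. winkles: 0.592 > 0.2065 → include.
Rate on top 2: 0.3867. limpets: 0.462 > 0.3867 → include.
Rate on top 3: 0.3895. large mussels: 0.262 < 0.3895 → exclude; stop.
Optimal diet: dogwhelks, winkles, limpets — 3 of 4 types.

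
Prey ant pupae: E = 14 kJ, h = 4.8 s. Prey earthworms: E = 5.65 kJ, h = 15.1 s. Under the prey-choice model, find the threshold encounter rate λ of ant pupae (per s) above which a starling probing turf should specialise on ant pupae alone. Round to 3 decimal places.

Drop earthworms once their profitability E₂/h₂ falls below the rate achievable on ant pupae alone: E₂/h₂ = λE₁/(1 + λh₁).
Solve for λ: λE₁h₂ = E₂(1 + λh₁) → λ(E₁h₂ − E₂h₁) = E₂ → λ = E₂/(E₁h₂ − E₂h₁).
λ = 5.65/(14×15.1 − 5.65×4.8) = 5.65/184.3 = 0.03066 per s.

0.031 per s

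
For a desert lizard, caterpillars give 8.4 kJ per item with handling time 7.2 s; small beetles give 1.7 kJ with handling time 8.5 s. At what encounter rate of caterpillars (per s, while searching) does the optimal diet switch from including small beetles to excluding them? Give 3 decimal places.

At the threshold, the rate on caterpillars alone equals the profitability of small beetles: λ·8.4/(1 + λ·7.2) = 1.7/8.5 = 0.2.
Rearranging, λ(8.4 − 0.2×7.2) = 0.2, so λ = 0.2/6.96 = 0.02874 per s.

0.029 per s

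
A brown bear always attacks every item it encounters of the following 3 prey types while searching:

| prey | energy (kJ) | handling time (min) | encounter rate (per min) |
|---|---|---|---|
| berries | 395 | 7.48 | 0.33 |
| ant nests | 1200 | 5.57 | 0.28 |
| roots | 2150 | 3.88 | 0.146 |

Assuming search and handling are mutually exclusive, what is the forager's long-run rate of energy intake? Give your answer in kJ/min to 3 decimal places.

139.468 kJ/min

Energy encountered per unit search time: 0.33×395 + 0.28×1200 + 0.146×2150 = 780.2 kJ/min.
Handling time per unit search time: 0.33×7.48 + 0.28×5.57 + 0.146×3.88 = 4.594.
Rate = 780.2/(1 + 4.594) = 139.5 kJ/min.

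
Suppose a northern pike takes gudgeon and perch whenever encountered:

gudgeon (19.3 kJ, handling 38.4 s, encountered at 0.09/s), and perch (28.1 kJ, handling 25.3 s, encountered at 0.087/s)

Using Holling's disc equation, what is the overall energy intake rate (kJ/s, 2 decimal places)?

0.63 kJ/s

R = (0.09×19.3 + 0.087×28.1) / (1 + 0.09×38.4 + 0.087×25.3) = 4.182/6.657 = 0.6282 kJ/s.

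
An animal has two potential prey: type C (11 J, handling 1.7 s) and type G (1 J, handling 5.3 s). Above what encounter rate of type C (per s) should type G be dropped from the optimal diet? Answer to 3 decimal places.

0.018 per s

The zero-one rule: include type G iff E₂/h₂ > λE₁/(1+λh₁). Equality gives the switch point.
λE₁h₂ = E₂ + λE₂h₁ ⇒ λ = E₂/(E₁h₂ − E₂h₁) = 1/(58.3 − 1.7) = 0.01767 per s.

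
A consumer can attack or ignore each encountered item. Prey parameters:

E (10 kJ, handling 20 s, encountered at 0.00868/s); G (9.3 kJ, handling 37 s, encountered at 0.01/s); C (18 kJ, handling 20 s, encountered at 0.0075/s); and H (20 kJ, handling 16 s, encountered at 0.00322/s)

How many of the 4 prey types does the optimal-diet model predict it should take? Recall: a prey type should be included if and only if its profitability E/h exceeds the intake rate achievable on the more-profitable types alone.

4

E/h in descending order: H 1.25, C 0.9, E 0.5, G 0.251 kJ/s. The optimal diet is the largest prefix of this list for which every included type satisfies E_i/h_i > R on the types above it.
Rate on top 1: 0.06124. C: 0.9 > 0.06124 → include.
Rate on top 2: 0.166. E: 0.5 > 0.166 → include.
Rate on top 3: 0.2081. G: 0.251 > 0.2081 → include.
Optimal diet: H, C, E, G — 4 of 4 types.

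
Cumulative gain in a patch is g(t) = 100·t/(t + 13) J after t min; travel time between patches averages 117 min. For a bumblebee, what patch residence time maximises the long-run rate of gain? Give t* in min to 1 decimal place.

39.0 min

By the marginal value theorem, leave when the instantaneous gain rate g'(t) equals the habitat-wide average g(t)/(T + t).
g'(t) = 100·13/(t + 13)². Setting 100·13/(t+13)² = 100t/[(t+13)(117+t)] gives 13(117+t) = t(t+13), so t² = 13×117 = 1521.
t* = √1521 = 39 min.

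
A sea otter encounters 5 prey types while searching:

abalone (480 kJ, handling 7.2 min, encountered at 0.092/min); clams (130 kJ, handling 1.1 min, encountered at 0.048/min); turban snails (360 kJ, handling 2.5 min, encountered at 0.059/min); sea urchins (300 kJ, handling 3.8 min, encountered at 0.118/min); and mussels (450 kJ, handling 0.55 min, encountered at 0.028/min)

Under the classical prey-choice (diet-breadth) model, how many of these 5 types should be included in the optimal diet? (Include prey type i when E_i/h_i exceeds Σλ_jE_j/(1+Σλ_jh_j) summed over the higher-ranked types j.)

E/h in descending order: mussels 818, turban snails 144, clams 118, sea urchins 78.9, abalone 66.7 kJ/min. The optimal diet is the largest prefix of this list for which every included type satisfies E_i/h_i > R on the types above it.
Rate on top 1: 12.41. turban snails: 144 > 12.41 → include.
Rate on top 2: 29.1. clams: 118 > 29.1 → include.
Rate on top 3: 32.97. sea urchins: 78.9 > 32.97 → include.
Rate on top 4: 45.36. abalone: 66.7 > 45.36 → include.
Optimal diet: mussels, turban snails, clams, sea urchins, abalone — 5 of 5 types.

5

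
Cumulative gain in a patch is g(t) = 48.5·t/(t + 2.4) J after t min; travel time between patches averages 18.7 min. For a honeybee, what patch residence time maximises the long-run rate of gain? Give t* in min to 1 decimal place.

6.7 min

Maximise g(t)/(T+t): set derivative to zero → g'(t)(T+t) = g(t).
g'(t) = 48.5·2.4/(t + 2.4)². Setting 48.5·2.4/(t+2.4)² = 48.5t/[(t+2.4)(18.7+t)] gives 2.4(18.7+t) = t(t+2.4), so t² = 2.4×18.7 = 44.88.
t* = √44.88 = 6.699 min.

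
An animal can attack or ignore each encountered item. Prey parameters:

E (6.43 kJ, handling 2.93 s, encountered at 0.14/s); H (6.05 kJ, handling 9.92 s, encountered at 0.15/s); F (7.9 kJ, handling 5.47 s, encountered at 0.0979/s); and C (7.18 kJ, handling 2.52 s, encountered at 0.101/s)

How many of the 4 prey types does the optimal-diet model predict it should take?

E/h in descending order: C 2.85, E 2.19, F 1.44, H 0.61 kJ/s. The optimal diet is the largest prefix of this list for which every included type satisfies E_i/h_i > R on the types above it.
Rate on top 1: 0.5781. E: 2.19 > 0.5781 → include.
Rate on top 2: 0.9764. F: 1.44 > 0.9764 → include.
Rate on top 3: 1.09. H: 0.61 < 1.09 → exclude; stop.
Optimal diet: C, E, F — 3 of 4 types.

3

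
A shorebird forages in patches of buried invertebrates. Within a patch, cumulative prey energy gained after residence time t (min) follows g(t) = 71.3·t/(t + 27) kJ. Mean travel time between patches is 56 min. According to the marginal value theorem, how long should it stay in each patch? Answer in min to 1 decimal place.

38.9 min

By the marginal value theorem, leave when the instantaneous gain rate g'(t) equals the habitat-wide average g(t)/(T + t).
g'(t) = 71.3·27/(t + 27)². Setting 71.3·27/(t+27)² = 71.3t/[(t+27)(56+t)] gives 27(56+t) = t(t+27), so t² = 27×56 = 1512.
t* = √1512 = 38.88 min.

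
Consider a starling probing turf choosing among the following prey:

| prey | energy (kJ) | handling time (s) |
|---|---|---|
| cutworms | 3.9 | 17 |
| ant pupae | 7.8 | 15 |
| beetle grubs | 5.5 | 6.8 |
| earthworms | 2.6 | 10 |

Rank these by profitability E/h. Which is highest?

beetle grubs

Profitability E/h (kJ/s): cutworms = 3.9/17 = 0.229, ant pupae = 7.8/15 = 0.52, beetle grubs = 5.5/6.8 = 0.809, earthworms = 2.6/10 = 0.26.
Ranked: beetle grubs > ant pupae > earthworms > cutworms.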